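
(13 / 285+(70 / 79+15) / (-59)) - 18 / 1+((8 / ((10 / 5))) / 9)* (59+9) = 47816204 / 3985155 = 12.00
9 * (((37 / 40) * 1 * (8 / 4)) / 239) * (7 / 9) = 259 / 4780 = 0.05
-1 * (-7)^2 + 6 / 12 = -97 / 2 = -48.50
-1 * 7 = -7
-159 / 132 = -53 / 44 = -1.20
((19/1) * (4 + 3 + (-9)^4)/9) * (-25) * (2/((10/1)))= -623960/9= -69328.89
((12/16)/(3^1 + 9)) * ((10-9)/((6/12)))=1/8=0.12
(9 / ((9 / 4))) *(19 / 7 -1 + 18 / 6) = 132 / 7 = 18.86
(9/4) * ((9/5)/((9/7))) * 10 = 63/2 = 31.50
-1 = -1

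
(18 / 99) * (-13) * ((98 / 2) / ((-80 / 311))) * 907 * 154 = 1257781343 / 20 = 62889067.15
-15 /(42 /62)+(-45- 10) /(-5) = -78 /7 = -11.14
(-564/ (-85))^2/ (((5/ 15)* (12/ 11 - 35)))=-10497168/ 2694925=-3.90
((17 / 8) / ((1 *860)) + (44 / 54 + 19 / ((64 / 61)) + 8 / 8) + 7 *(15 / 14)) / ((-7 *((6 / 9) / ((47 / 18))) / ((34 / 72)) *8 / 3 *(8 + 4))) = -8141452847 / 35951247360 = -0.23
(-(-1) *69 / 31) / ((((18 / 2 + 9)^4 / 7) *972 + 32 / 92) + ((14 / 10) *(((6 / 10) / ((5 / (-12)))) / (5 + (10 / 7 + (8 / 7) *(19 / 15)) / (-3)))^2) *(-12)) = 0.00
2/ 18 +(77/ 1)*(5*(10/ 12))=5777/ 18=320.94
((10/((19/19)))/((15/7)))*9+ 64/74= 1586/37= 42.86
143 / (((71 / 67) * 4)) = 9581 / 284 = 33.74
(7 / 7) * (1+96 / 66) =27 / 11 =2.45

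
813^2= 660969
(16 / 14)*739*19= 112328 / 7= 16046.86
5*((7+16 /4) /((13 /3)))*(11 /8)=1815 /104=17.45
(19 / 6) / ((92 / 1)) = 19 / 552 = 0.03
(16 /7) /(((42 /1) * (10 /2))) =0.01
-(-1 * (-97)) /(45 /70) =-1358 /9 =-150.89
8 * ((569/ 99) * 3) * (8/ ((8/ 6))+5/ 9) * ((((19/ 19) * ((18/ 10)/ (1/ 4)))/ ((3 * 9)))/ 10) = 537136/ 22275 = 24.11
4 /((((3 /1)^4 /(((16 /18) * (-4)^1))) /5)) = -640 /729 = -0.88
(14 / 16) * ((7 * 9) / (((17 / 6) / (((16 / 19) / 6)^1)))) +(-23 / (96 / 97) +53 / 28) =-4040731 / 217056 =-18.62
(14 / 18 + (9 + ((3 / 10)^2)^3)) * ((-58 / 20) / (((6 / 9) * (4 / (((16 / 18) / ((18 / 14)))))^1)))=-17865331883 / 2430000000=-7.35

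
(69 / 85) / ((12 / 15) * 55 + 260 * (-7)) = -23 / 50320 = -0.00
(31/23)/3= 31/69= 0.45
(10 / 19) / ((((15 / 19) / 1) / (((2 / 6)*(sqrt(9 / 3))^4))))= 2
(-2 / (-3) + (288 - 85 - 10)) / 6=581 / 18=32.28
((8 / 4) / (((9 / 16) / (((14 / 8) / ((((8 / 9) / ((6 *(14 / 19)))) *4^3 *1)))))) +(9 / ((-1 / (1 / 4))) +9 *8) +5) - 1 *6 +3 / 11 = 232429 / 3344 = 69.51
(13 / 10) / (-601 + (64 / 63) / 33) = -27027 / 12494150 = -0.00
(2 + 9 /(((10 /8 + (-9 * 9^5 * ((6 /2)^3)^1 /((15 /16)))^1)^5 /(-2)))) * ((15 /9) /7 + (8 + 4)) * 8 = 11051993706527458844155534075984983561500390512 /56442574863102294680755402625409691708309971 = 195.81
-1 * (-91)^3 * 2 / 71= 1507142 / 71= 21227.35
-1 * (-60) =60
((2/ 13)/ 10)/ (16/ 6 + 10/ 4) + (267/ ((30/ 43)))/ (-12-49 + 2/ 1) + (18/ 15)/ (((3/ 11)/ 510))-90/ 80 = 2126987263/ 951080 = 2236.39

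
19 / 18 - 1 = 1 / 18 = 0.06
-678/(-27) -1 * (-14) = 352/9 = 39.11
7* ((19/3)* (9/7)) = 57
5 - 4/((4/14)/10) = -135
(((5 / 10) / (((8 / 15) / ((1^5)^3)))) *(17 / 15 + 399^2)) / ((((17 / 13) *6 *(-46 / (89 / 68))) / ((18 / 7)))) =-129513423 / 93058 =-1391.75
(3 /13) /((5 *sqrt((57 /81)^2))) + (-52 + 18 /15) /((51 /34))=-125233 /3705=-33.80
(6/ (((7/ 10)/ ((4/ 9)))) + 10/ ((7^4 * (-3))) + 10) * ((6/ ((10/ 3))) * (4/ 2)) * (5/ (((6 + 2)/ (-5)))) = -372975/ 2401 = -155.34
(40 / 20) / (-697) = -2 / 697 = -0.00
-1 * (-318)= 318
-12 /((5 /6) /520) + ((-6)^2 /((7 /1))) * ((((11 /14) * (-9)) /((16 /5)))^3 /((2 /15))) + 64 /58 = -9015903159205 /1140801536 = -7903.13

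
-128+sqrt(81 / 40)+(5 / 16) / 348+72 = -54.58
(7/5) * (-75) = -105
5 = 5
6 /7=0.86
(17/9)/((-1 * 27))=-17/243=-0.07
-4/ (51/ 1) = -4/ 51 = -0.08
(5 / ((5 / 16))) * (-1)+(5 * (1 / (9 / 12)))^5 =3196112 / 243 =13152.72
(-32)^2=1024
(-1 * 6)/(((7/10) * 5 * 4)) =-0.43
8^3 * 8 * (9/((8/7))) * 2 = 64512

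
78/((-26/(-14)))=42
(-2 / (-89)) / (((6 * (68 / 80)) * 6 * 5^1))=2 / 13617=0.00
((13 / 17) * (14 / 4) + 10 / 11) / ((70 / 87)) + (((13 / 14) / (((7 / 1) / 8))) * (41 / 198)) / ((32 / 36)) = 4.70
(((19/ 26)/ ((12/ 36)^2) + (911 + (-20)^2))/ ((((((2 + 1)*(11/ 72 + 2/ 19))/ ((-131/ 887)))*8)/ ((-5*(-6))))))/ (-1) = 3836955285/ 4070443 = 942.64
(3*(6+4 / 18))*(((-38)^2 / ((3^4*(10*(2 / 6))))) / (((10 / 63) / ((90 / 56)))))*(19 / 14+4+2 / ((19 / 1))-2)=17499 / 5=3499.80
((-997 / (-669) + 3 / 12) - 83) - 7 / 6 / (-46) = -416651 / 5129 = -81.23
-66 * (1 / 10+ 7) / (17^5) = -2343 / 7099285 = -0.00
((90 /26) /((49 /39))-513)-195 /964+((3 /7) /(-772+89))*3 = -16468203621 /32262188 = -510.45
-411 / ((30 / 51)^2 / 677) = -80413383 / 100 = -804133.83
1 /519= 0.00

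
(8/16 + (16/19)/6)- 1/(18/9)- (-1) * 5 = 293/57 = 5.14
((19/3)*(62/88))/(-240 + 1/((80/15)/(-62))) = -0.02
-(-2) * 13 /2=13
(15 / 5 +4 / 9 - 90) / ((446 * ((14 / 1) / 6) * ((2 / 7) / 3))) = -779 / 892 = -0.87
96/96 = 1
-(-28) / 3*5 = 140 / 3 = 46.67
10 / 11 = 0.91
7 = 7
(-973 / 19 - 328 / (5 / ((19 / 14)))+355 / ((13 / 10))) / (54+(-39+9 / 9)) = 8.30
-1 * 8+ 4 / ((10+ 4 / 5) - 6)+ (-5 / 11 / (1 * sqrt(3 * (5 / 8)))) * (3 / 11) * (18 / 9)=-43 / 6 - 4 * sqrt(30) / 121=-7.35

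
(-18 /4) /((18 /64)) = -16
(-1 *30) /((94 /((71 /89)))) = -0.25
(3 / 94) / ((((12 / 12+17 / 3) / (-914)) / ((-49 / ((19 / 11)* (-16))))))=-2216907 / 285760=-7.76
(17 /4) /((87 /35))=595 /348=1.71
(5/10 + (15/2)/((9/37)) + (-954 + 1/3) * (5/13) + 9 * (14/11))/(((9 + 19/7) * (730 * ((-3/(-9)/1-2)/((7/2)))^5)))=1324600561431/855998000000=1.55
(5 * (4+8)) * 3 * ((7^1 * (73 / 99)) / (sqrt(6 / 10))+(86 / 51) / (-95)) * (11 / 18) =-1892 / 969+5110 * sqrt(15) / 27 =731.05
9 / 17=0.53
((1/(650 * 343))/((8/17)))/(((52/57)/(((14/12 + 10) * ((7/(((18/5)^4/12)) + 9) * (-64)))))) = -1798518587/25354765800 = -0.07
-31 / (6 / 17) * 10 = -2635 / 3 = -878.33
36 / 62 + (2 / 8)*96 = 762 / 31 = 24.58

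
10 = 10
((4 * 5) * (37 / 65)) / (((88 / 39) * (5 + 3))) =111 / 176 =0.63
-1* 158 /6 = -79 /3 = -26.33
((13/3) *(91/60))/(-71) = -1183/12780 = -0.09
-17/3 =-5.67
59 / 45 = 1.31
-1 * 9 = -9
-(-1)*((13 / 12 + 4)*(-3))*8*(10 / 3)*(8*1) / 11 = -9760 / 33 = -295.76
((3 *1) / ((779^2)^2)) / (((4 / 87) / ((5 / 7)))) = 1305 / 10311167979868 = 0.00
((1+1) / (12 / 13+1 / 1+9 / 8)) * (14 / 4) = 728 / 317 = 2.30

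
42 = 42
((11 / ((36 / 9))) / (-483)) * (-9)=33 / 644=0.05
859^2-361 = 737520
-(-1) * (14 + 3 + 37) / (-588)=-9 / 98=-0.09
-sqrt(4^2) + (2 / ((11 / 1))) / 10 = -219 / 55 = -3.98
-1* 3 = -3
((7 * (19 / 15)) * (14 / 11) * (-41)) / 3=-76342 / 495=-154.23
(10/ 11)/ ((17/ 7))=70/ 187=0.37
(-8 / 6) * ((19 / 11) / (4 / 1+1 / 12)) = -304 / 539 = -0.56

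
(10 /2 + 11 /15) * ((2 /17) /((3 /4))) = 688 /765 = 0.90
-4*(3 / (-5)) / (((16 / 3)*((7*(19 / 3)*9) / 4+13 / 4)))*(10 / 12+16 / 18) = 0.01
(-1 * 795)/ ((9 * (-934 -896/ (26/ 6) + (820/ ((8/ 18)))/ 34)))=23426/ 288141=0.08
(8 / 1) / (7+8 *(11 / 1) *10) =8 / 887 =0.01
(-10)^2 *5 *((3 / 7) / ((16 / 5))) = 1875 / 28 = 66.96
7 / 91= 1 / 13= 0.08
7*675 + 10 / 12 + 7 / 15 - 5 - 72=46493 / 10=4649.30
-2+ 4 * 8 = 30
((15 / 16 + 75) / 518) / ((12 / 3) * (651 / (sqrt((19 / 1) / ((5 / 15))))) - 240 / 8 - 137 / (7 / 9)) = 300105 / 759366368 + 615195 * sqrt(57) / 7024138904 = 0.00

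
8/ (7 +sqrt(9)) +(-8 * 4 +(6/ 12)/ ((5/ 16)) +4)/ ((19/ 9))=-1112/ 95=-11.71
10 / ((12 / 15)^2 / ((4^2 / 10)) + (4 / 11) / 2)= 275 / 16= 17.19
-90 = -90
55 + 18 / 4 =119 / 2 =59.50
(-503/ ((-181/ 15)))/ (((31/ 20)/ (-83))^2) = 20791002000/ 173941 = 119529.05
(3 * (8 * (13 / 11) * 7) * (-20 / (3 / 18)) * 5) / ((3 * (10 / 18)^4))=-114633792 / 275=-416850.15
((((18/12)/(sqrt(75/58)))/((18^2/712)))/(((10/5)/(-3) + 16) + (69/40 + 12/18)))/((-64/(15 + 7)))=-979 * sqrt(174)/229716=-0.06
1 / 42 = 0.02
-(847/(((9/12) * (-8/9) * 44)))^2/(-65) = 53361/4160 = 12.83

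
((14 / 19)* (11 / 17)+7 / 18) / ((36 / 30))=25165 / 34884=0.72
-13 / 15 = -0.87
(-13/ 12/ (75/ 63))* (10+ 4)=-637/ 50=-12.74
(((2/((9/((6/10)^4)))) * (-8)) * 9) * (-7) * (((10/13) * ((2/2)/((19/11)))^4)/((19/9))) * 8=19126533888/4023660875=4.75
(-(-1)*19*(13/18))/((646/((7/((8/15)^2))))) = 2275/4352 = 0.52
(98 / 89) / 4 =49 / 178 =0.28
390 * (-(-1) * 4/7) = 1560/7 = 222.86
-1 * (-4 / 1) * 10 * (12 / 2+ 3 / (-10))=228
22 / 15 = 1.47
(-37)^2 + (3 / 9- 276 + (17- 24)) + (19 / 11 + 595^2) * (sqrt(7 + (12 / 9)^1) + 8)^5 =1511927193050 * sqrt(3) / 99 + 27689296825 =54141162640.23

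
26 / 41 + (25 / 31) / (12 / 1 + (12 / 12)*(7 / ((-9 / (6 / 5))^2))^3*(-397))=114821270761 / 162653118676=0.71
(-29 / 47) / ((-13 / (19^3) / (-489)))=-97267479 / 611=-159193.91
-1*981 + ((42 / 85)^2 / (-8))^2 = -204835058019 / 208802500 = -981.00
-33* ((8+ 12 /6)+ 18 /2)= -627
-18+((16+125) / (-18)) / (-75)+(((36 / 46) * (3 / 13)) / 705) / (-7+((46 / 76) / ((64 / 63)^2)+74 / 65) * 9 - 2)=-2364767342833 / 132143007450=-17.90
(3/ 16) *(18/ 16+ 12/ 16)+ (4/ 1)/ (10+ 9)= 1367/ 2432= 0.56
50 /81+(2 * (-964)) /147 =-49606 /3969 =-12.50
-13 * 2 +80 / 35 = -166 / 7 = -23.71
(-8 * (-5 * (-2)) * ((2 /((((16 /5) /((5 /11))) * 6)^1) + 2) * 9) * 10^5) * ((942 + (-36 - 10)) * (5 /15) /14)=-34592000000 /11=-3144727272.73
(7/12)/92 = 7/1104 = 0.01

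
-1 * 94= -94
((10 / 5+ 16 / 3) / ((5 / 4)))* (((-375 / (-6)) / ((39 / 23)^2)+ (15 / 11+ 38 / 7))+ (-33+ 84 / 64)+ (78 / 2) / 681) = -1318932821 / 72506070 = -18.19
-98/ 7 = -14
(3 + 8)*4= 44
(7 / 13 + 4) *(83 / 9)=4897 / 117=41.85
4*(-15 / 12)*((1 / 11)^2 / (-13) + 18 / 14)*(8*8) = -4528000 / 11011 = -411.23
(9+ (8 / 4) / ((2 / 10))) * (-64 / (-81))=1216 / 81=15.01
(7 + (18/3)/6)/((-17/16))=-128/17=-7.53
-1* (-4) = 4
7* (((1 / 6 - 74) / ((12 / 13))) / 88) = -40313 / 6336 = -6.36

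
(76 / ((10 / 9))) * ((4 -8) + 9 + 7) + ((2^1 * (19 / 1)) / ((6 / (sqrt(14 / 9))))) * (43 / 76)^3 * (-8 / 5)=4104 / 5 -79507 * sqrt(14) / 129960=818.51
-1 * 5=-5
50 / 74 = 25 / 37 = 0.68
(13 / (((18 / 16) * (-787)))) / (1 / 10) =-1040 / 7083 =-0.15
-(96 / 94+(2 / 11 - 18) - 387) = 403.80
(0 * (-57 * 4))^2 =0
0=0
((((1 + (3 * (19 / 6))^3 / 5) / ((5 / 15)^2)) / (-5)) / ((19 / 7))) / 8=-434637 / 30400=-14.30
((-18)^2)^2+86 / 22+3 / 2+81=2311373 / 22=105062.41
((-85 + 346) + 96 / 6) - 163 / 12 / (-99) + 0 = 329239 / 1188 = 277.14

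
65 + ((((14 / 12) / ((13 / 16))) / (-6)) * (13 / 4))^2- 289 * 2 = -41504 / 81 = -512.40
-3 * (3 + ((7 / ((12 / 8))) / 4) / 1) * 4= -50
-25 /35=-5 /7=-0.71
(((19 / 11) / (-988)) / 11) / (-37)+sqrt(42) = 1 / 232804+sqrt(42) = 6.48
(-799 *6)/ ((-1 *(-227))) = -4794/ 227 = -21.12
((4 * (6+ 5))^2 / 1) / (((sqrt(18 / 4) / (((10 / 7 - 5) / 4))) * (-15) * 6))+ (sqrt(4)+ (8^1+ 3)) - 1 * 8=5+ 1210 * sqrt(2) / 189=14.05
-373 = -373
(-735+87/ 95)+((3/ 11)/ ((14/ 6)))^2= -413468907/ 563255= -734.07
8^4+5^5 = 7221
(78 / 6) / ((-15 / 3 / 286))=-3718 / 5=-743.60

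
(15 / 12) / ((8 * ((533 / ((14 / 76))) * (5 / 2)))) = 7 / 324064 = 0.00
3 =3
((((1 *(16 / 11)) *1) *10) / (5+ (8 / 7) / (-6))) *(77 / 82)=11760 / 4141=2.84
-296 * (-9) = 2664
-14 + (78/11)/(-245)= -37808/2695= -14.03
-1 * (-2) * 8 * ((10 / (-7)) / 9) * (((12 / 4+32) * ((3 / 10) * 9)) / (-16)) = 15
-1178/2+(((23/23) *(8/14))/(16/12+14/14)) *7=-4111/7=-587.29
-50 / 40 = -5 / 4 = -1.25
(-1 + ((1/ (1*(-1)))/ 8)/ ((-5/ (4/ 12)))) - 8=-1079/ 120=-8.99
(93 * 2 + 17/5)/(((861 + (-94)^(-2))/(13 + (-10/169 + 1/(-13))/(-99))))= 1820190569992/636430258035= 2.86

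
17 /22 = 0.77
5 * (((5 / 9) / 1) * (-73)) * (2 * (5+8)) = -47450 / 9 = -5272.22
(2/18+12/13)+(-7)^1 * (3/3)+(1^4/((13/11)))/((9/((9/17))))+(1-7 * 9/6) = -15.42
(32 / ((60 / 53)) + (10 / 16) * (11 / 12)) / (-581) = -0.05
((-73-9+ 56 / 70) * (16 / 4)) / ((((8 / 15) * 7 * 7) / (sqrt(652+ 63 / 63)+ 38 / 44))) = -87 * sqrt(653) / 7-1653 / 154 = -328.33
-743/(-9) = 743/9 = 82.56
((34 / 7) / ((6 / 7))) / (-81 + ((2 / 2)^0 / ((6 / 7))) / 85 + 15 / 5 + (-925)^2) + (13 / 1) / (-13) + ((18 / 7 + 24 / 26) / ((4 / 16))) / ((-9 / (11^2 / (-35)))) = 371761756627 / 85084150515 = 4.37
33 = 33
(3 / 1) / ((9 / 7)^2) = 49 / 27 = 1.81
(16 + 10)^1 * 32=832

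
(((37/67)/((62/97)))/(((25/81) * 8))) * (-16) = -5.60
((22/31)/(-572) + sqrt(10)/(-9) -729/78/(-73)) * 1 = 3730/29419 -sqrt(10)/9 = -0.22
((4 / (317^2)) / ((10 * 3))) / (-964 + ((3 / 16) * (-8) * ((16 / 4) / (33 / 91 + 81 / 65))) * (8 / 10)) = -61 / 44455831155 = -0.00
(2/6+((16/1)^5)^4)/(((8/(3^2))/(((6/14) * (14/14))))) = 32640997129594987717066761/56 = 582874948742767637804763.60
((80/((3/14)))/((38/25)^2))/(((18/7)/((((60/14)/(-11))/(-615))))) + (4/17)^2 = 120909352/1270414233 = 0.10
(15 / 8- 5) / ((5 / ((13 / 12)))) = -65 / 96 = -0.68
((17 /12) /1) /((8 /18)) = 51 /16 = 3.19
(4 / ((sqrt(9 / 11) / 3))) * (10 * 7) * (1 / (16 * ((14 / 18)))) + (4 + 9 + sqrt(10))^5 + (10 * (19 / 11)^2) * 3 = 45 * sqrt(11) / 2 + 159805 * sqrt(10) + 72307483 / 121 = 1103004.91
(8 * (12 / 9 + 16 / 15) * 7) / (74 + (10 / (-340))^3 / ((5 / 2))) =13206144 / 7271239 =1.82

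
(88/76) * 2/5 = 44/95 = 0.46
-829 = -829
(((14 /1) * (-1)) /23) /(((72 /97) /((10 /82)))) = -3395 /33948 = -0.10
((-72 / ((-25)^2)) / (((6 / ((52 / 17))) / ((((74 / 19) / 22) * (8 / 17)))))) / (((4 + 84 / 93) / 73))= -52248144 / 717261875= -0.07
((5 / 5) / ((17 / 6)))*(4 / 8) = 0.18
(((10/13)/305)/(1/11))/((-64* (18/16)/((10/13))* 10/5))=-55/371124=-0.00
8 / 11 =0.73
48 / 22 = 24 / 11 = 2.18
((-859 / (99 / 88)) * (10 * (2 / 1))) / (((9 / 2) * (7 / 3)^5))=-824640 / 16807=-49.07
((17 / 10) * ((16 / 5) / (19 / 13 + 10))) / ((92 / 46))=884 / 3725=0.24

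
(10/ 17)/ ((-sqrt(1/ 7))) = -10 * sqrt(7)/ 17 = -1.56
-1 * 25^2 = -625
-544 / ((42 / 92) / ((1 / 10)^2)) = -6256 / 525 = -11.92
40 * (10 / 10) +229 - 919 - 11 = -661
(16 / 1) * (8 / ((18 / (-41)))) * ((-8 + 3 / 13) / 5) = 265024 / 585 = 453.03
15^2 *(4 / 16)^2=225 / 16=14.06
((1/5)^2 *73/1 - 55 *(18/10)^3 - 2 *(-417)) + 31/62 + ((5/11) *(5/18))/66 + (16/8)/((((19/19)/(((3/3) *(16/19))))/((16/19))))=61101704767/117938700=518.08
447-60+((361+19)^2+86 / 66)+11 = 4778377 / 33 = 144799.30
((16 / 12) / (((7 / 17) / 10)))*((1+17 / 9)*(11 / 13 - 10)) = -23120 / 27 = -856.30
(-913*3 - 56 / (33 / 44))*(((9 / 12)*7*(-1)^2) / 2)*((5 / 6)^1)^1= -295435 / 48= -6154.90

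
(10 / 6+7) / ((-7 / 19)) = -494 / 21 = -23.52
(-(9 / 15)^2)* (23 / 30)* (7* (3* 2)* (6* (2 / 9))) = -1932 / 125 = -15.46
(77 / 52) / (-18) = -77 / 936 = -0.08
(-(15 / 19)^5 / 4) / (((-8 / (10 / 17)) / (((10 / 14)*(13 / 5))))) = 49359375 / 4714492496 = 0.01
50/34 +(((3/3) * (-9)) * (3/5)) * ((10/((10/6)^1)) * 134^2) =-49450699/85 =-581772.93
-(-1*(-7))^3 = -343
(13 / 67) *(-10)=-130 / 67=-1.94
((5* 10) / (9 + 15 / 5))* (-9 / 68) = -75 / 136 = -0.55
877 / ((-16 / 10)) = -4385 / 8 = -548.12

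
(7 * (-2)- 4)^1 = -18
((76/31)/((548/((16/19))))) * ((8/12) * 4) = 128/12741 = 0.01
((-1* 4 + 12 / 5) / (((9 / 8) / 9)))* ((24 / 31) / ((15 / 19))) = -9728 / 775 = -12.55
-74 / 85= -0.87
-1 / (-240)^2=-1 / 57600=-0.00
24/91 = 0.26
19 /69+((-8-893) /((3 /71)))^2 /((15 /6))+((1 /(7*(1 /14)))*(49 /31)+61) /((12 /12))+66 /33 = 181879570.48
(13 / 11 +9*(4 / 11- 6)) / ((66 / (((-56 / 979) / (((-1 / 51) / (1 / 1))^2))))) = 13230420 / 118459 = 111.69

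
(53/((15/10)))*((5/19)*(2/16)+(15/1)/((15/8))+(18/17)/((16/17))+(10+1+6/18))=123808/171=724.02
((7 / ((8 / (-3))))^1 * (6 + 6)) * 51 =-3213 / 2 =-1606.50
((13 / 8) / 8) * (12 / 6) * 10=65 / 16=4.06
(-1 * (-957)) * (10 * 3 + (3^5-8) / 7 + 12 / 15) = 2156121 / 35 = 61603.46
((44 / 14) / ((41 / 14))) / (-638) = -2 / 1189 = -0.00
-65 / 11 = -5.91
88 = 88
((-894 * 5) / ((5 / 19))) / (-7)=16986 / 7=2426.57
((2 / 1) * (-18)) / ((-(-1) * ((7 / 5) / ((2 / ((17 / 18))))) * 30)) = -216 / 119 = -1.82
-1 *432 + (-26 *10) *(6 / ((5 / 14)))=-4800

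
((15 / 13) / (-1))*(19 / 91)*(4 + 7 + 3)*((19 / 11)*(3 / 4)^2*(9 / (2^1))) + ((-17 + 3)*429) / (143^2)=-447351 / 29744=-15.04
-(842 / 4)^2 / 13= -177241 / 52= -3408.48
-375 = -375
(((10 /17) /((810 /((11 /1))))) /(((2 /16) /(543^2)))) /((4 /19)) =13694098 /153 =89503.91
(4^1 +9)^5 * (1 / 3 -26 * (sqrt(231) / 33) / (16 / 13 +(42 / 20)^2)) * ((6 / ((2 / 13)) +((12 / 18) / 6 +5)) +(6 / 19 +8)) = 3328641745 / 513 -10228008271000 * sqrt(231) / 3761829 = -34835006.41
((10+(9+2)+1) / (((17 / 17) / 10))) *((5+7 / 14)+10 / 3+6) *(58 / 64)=141955 / 48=2957.40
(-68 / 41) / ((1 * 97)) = -68 / 3977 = -0.02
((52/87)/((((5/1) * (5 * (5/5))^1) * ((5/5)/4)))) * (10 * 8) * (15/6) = 1664/87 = 19.13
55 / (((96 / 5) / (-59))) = -16225 / 96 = -169.01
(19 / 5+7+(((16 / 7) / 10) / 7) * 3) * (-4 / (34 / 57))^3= -791144496 / 240737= -3286.34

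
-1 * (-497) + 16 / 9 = 4489 / 9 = 498.78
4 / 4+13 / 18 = 1.72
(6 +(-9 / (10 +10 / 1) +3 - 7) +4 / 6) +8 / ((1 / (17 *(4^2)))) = 130693 / 60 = 2178.22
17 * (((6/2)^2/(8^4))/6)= 51/8192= 0.01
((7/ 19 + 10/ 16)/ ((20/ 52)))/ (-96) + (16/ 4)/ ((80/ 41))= 29521/ 14592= 2.02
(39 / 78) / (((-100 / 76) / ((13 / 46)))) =-247 / 2300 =-0.11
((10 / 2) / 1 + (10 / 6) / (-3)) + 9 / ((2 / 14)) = 607 / 9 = 67.44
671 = 671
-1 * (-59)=59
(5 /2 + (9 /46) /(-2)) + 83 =7857 /92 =85.40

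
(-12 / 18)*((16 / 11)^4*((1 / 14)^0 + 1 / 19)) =-2621440 / 834537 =-3.14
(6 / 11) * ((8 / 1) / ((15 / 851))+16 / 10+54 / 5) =13988 / 55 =254.33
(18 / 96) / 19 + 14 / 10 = 2143 / 1520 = 1.41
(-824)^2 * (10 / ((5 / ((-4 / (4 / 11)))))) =-14937472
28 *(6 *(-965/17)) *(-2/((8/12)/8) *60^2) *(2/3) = 9338112000/17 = 549300705.88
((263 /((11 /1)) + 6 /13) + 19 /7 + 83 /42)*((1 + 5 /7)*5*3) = 747.29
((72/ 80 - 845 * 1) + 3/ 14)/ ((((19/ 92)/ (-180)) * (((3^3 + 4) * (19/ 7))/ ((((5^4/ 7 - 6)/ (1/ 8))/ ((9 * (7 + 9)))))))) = 3168385792/ 78337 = 40445.58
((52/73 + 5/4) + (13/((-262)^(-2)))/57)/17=260605285/282948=921.04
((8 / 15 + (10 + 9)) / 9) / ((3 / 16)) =4688 / 405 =11.58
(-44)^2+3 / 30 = 19361 / 10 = 1936.10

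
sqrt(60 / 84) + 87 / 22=sqrt(35) / 7 + 87 / 22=4.80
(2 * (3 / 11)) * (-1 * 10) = -5.45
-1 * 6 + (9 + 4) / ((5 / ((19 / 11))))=-83 / 55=-1.51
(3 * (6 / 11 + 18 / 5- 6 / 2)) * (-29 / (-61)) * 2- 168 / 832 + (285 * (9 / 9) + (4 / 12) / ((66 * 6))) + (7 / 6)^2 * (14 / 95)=288.27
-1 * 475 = -475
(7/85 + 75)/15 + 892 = 1143682/1275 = 897.01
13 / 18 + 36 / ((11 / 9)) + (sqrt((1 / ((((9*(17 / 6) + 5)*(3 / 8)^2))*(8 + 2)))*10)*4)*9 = 96*sqrt(122) / 61 + 5975 / 198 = 47.56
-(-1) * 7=7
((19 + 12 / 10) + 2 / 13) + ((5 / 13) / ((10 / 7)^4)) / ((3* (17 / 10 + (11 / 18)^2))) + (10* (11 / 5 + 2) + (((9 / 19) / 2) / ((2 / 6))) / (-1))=5115611523 / 82967300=61.66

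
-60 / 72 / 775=-1 / 930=-0.00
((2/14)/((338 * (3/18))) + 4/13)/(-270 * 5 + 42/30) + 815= 6501227900/7976969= 815.00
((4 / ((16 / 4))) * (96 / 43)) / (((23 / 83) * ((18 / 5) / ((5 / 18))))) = 0.62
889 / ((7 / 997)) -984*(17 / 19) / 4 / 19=45705277 / 361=126607.42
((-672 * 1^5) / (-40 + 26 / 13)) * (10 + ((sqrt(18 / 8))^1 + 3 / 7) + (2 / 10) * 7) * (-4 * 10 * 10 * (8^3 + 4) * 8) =-389196530.53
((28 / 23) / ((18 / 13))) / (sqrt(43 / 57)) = 182 * sqrt(2451) / 8901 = 1.01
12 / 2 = 6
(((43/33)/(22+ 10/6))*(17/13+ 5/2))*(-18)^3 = -1128492/923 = -1222.63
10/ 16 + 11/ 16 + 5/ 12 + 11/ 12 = 127/ 48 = 2.65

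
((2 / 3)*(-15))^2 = 100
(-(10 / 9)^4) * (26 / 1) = -260000 / 6561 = -39.63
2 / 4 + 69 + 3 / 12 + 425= 1979 / 4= 494.75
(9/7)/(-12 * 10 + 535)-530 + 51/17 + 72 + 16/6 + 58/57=-24910204/55195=-451.31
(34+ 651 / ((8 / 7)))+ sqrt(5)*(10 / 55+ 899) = 4829 / 8+ 9891*sqrt(5) / 11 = 2614.26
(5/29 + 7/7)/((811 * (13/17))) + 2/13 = 47616/305747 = 0.16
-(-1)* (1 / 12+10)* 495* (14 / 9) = 46585 / 6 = 7764.17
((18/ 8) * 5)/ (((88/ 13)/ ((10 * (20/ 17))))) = 14625/ 748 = 19.55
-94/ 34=-47/ 17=-2.76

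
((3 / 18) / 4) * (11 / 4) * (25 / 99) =25 / 864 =0.03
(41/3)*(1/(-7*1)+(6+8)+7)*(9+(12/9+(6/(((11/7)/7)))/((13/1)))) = 31815590/9009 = 3531.53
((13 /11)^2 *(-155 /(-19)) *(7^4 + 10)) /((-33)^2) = 63156145 /2503611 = 25.23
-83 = -83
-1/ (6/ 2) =-1/ 3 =-0.33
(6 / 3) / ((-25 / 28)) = -56 / 25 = -2.24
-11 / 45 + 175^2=1378114 / 45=30624.76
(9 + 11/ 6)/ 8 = 65/ 48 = 1.35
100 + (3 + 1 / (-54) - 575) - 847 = -71227 / 54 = -1319.02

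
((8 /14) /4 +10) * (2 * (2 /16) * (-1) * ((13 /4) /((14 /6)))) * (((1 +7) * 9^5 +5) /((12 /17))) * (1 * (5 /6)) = -1969701.67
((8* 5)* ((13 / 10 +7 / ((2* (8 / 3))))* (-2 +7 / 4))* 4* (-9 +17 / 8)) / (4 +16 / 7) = 7315 / 64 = 114.30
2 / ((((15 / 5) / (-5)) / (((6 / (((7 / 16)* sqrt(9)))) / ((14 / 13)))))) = -2080 / 147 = -14.15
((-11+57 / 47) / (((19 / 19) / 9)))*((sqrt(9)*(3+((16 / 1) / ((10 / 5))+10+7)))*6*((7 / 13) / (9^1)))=-2656.10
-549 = -549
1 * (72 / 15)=24 / 5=4.80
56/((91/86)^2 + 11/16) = 1656704/53463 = 30.99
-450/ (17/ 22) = -9900/ 17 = -582.35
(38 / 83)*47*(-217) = -387562 / 83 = -4669.42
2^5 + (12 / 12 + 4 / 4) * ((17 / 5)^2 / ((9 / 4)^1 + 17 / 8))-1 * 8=29.28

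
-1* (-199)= 199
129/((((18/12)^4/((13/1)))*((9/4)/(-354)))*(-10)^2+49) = 3166176/1196581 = 2.65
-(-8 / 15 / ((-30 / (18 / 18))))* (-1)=0.02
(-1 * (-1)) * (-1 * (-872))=872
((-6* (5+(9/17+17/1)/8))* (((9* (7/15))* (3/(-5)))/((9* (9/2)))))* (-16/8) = -2282/425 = -5.37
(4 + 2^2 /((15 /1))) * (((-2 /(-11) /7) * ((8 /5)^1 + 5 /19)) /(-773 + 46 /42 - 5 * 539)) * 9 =-203904 /380406125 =-0.00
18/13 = 1.38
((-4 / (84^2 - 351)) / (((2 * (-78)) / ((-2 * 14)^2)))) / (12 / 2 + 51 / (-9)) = 784 / 87165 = 0.01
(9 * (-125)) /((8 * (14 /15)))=-16875 /112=-150.67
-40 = -40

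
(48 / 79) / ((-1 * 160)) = -3 / 790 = -0.00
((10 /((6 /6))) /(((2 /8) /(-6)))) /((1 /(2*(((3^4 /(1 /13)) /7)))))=-505440 /7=-72205.71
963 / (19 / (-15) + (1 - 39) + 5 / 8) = -115560 / 4637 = -24.92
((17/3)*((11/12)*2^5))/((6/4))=2992/27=110.81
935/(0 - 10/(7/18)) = -1309/36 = -36.36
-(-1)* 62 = 62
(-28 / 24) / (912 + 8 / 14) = -49 / 38328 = -0.00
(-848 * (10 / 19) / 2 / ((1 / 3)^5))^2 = 1061559302400 / 361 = 2940607485.87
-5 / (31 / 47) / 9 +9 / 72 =-1601 / 2232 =-0.72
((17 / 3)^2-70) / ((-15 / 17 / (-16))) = -92752 / 135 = -687.05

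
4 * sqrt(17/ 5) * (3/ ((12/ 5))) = sqrt(85) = 9.22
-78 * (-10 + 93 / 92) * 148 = 2386722 / 23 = 103770.52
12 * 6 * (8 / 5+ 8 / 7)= 197.49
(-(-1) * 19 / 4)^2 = 361 / 16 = 22.56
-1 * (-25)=25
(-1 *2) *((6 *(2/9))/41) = -8/123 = -0.07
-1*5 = -5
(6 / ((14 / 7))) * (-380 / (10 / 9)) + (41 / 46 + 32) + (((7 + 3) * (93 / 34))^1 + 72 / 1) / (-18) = -1171391 / 1173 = -998.63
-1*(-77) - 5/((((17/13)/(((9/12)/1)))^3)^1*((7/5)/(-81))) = 289599823/2201024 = 131.58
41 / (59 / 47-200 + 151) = -1927 / 2244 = -0.86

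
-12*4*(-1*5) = 240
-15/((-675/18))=2/5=0.40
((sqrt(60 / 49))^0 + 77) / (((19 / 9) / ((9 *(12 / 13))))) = 306.95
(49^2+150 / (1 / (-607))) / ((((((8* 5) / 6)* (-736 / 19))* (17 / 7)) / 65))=459822363 / 50048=9187.63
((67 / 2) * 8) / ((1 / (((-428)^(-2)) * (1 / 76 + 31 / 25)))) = 159527 / 87012400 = 0.00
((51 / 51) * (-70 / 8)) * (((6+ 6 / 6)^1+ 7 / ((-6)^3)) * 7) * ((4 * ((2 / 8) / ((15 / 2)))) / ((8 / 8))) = -73745 / 1296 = -56.90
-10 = -10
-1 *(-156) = 156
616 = 616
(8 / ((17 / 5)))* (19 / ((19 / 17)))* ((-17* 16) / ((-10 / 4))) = 4352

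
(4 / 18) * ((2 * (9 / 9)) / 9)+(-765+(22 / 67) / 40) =-83026849 / 108540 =-764.94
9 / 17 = 0.53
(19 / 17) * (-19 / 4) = -361 / 68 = -5.31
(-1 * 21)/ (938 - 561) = -21/ 377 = -0.06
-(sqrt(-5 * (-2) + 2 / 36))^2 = -181 / 18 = -10.06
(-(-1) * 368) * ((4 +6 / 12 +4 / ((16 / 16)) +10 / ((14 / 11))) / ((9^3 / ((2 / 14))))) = 42136 / 35721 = 1.18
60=60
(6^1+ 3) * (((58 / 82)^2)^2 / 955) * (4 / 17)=25462116 / 45876229835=0.00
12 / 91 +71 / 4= 6509 / 364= 17.88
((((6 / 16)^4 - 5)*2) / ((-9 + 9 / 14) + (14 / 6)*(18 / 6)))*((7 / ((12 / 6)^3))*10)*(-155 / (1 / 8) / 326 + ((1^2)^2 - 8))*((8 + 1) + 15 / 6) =-202424070765 / 25370624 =-7978.68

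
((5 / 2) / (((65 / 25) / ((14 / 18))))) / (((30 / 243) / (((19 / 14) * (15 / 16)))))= 12825 / 1664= 7.71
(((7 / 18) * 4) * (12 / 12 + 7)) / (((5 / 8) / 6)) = 1792 / 15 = 119.47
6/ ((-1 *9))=-2/ 3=-0.67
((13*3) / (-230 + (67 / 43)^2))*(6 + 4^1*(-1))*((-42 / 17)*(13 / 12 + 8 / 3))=22714965 / 7153277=3.18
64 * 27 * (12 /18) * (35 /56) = 720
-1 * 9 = -9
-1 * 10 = -10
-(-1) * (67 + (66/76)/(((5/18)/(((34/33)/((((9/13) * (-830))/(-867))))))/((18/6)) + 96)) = 46867195768/699416011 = 67.01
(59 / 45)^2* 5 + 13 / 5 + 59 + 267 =136564 / 405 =337.20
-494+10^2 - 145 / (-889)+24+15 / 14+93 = -275.77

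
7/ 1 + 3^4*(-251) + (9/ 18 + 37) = -40573/ 2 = -20286.50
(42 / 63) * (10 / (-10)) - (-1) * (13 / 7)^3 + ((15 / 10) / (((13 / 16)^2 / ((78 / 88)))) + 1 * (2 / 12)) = 776861 / 98098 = 7.92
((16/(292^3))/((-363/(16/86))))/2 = -1/6072166353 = -0.00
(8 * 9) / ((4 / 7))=126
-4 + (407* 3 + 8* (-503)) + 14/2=-2800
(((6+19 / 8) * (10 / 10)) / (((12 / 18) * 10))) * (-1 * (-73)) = 14673 / 160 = 91.71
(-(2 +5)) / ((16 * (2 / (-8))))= 7 / 4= 1.75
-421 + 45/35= -2938/7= -419.71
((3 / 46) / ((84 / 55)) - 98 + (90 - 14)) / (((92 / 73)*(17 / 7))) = -2064513 / 287776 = -7.17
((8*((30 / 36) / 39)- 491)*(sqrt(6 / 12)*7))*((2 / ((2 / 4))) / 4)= -401989*sqrt(2) / 234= -2429.48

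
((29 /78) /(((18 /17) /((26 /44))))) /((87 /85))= 1445 /7128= 0.20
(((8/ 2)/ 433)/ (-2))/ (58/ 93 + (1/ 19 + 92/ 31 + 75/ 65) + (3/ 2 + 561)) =-91884/ 11285191967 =-0.00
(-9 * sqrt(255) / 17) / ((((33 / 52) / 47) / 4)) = -29328 * sqrt(255) / 187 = -2504.44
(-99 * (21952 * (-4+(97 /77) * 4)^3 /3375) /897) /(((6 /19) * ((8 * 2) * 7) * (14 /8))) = -622592 /47864817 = -0.01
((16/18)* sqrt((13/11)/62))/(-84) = -sqrt(8866)/64449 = -0.00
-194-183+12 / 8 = -751 / 2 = -375.50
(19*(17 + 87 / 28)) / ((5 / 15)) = 32091 / 28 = 1146.11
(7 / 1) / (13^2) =7 / 169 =0.04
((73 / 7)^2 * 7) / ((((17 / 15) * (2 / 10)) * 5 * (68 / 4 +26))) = 79935 / 5117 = 15.62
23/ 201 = 0.11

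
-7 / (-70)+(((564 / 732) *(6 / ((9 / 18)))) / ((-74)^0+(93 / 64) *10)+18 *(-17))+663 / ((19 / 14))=1055398703 / 5760230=183.22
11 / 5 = 2.20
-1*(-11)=11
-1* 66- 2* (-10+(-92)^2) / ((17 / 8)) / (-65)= 62334 / 1105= 56.41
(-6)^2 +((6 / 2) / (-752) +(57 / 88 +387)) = 3504381 / 8272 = 423.64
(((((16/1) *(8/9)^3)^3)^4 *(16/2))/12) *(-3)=-182687704666362864775460604089535377456991567872/22528399544939174411840147874772641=-8109218069483.42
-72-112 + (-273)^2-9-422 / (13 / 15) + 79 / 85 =81604257 / 1105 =73850.01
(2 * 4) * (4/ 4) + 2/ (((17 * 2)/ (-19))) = 117/ 17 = 6.88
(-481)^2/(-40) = -231361/40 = -5784.02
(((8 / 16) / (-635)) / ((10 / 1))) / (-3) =1 / 38100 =0.00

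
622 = 622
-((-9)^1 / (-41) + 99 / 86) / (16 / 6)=-14499 / 28208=-0.51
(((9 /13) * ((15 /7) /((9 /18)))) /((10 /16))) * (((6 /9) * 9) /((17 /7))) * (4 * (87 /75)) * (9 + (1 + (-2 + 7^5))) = 1011159936 /1105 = 915076.87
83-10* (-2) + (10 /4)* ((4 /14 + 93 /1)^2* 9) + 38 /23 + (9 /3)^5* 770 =863315141 /2254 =383014.70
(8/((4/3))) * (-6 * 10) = -360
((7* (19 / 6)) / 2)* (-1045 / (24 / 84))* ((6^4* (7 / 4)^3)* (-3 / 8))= 27029941785 / 256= 105585710.10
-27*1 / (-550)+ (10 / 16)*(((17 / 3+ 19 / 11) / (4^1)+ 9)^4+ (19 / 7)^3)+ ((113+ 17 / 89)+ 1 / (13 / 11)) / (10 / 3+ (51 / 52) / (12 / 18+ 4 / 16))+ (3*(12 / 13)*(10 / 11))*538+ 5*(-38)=9859.63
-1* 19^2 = -361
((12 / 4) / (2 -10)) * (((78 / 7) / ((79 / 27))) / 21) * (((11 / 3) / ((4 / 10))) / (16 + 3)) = -19305 / 588392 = -0.03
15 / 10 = 3 / 2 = 1.50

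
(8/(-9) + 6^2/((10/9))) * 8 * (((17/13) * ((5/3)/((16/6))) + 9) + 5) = 2185138/585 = 3735.28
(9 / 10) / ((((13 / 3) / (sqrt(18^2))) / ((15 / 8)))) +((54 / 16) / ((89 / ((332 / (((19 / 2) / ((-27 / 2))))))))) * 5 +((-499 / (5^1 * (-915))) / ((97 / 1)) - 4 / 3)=-2179433547813 / 26014682200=-83.78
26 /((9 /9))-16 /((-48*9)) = 703 /27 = 26.04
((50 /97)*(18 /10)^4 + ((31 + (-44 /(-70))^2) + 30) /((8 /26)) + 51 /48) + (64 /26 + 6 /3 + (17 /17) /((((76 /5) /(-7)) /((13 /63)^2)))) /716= 701341241550041 /3404339101800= 206.01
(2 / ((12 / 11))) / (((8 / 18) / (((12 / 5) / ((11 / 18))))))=81 / 5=16.20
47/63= 0.75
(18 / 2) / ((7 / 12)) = 108 / 7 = 15.43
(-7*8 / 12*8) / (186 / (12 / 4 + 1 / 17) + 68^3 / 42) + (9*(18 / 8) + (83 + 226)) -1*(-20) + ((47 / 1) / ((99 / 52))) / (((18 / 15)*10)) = 351.30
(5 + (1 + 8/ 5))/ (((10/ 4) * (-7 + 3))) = -19/ 25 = -0.76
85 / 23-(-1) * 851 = 19658 / 23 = 854.70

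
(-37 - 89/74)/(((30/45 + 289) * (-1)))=771/5846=0.13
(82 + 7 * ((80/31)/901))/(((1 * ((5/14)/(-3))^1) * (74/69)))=-3319516998/5167235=-642.42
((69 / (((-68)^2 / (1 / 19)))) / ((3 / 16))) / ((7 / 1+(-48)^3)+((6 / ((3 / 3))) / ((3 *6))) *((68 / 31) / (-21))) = -44919 / 1185905398343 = -0.00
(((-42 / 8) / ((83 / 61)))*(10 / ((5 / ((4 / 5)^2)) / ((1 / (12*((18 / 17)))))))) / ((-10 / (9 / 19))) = 7259 / 394250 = 0.02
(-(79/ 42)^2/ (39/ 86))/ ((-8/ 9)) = 268363/ 30576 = 8.78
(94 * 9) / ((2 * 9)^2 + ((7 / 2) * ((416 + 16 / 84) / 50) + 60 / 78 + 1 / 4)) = 659880 / 276239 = 2.39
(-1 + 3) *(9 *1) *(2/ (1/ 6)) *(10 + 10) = 4320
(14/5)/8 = 7/20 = 0.35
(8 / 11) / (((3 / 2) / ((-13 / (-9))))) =208 / 297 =0.70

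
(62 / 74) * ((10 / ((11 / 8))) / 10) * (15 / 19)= 3720 / 7733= 0.48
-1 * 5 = -5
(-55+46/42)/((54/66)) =-12452/189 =-65.88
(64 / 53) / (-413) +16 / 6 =174920 / 65667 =2.66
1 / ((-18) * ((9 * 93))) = -1 / 15066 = -0.00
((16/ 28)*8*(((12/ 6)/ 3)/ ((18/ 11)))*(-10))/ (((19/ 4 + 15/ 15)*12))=-3520/ 13041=-0.27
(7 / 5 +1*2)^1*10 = 34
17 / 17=1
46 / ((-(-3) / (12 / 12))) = 46 / 3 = 15.33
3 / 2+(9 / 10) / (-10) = 141 / 100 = 1.41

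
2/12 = 1/6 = 0.17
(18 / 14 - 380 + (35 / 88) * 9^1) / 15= -231083 / 9240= -25.01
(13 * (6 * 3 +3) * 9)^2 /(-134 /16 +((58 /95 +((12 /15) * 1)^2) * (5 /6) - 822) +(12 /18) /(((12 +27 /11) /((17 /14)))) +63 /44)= -168512844459960 /23108500447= -7292.24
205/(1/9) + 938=2783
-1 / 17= -0.06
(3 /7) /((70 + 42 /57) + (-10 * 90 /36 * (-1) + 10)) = 57 /14063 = 0.00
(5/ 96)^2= 25/ 9216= 0.00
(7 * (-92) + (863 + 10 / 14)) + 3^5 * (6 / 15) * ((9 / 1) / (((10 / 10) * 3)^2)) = 11092 / 35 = 316.91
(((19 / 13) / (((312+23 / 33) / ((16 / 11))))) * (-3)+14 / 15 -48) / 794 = -47374411 / 798845385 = -0.06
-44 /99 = -4 /9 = -0.44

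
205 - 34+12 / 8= 345 / 2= 172.50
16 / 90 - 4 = -172 / 45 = -3.82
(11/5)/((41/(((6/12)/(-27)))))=-11/11070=-0.00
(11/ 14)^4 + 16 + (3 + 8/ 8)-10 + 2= 475633/ 38416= 12.38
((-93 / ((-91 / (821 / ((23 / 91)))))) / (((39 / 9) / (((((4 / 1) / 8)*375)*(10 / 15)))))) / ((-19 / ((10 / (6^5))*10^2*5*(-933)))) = 618379765625 / 204516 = 3023625.37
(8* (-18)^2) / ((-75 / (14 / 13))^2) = 56448 / 105625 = 0.53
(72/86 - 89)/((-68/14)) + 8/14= 11271/602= 18.72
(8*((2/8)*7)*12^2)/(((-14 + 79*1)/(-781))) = -1574496/65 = -24223.02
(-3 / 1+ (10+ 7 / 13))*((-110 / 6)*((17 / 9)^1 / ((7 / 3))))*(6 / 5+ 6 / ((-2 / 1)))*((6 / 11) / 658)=102 / 611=0.17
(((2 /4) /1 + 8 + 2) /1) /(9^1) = 7 /6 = 1.17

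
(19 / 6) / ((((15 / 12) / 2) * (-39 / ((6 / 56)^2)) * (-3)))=19 / 38220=0.00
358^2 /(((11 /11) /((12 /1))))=1537968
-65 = -65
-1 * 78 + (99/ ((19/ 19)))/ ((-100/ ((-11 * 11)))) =4179/ 100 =41.79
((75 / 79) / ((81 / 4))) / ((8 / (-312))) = -1300 / 711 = -1.83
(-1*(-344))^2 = 118336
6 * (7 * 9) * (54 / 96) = 1701 / 8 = 212.62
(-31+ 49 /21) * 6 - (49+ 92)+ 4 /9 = -2813 /9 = -312.56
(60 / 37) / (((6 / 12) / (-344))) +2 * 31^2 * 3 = 172062 / 37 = 4650.32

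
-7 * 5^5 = -21875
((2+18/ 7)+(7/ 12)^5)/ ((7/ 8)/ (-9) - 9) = -0.51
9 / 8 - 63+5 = -455 / 8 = -56.88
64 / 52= 16 / 13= 1.23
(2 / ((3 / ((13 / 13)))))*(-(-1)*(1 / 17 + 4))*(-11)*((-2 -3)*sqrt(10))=2530*sqrt(10) / 17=470.62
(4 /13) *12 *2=96 /13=7.38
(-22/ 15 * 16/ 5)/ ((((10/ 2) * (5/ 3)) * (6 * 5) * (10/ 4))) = -352/ 46875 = -0.01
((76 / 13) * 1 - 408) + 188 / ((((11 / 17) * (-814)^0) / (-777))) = -32340304 / 143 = -226155.97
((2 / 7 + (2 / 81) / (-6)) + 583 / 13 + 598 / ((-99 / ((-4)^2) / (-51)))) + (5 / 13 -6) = 1208548483 / 243243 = 4968.48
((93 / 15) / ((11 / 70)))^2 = 188356 / 121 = 1556.66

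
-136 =-136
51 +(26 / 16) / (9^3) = 297445 / 5832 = 51.00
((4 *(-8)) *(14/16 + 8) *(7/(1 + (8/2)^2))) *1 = -1988/17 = -116.94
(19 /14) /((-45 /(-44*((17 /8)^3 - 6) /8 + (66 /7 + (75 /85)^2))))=376640743 /1305077760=0.29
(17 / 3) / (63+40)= 17 / 309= 0.06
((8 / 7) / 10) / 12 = 1 / 105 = 0.01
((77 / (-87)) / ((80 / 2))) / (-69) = 77 / 240120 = 0.00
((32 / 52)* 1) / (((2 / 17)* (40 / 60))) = 102 / 13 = 7.85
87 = 87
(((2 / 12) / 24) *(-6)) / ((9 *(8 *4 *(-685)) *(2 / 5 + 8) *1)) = 0.00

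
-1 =-1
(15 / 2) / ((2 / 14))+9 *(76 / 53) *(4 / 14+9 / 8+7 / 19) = 27996 / 371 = 75.46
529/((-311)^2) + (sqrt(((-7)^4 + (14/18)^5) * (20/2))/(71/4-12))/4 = 529/96721 + 196 * sqrt(36910)/5589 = 6.74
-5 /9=-0.56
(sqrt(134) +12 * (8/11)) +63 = sqrt(134) +789/11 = 83.30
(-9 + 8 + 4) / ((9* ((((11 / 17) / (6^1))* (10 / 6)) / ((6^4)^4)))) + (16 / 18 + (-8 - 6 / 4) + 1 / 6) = 2589778895040428 / 495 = 5231876555637.23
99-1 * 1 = 98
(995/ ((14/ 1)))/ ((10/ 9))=1791/ 28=63.96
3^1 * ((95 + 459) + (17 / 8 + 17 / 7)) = 93837 / 56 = 1675.66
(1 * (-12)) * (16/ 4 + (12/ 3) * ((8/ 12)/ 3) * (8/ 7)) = -1264/ 21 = -60.19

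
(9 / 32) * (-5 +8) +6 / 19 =705 / 608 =1.16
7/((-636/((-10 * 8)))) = 140/159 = 0.88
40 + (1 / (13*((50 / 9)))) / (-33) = 285997 / 7150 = 40.00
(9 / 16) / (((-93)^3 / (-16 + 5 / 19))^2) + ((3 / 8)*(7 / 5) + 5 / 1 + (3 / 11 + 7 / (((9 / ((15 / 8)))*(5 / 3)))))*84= 560.51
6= 6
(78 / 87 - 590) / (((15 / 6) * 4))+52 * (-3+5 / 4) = -21737 / 145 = -149.91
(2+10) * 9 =108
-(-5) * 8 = 40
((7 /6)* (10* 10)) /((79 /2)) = 700 /237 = 2.95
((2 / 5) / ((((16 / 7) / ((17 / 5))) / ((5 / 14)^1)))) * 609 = 10353 / 80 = 129.41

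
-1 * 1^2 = -1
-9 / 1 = -9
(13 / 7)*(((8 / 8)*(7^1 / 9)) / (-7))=-13 / 63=-0.21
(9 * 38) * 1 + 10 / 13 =4456 / 13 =342.77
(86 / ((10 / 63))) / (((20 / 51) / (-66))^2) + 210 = 7673317701 / 500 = 15346635.40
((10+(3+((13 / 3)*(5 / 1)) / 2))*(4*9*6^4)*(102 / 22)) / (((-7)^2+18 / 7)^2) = 252618912 / 130321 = 1938.44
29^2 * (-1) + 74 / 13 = -10859 / 13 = -835.31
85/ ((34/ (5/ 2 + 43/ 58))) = 8.10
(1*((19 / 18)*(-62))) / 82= -589 / 738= -0.80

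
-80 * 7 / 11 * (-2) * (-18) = -20160 / 11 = -1832.73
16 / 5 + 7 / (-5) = 9 / 5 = 1.80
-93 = -93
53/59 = 0.90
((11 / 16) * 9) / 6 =33 / 32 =1.03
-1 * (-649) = 649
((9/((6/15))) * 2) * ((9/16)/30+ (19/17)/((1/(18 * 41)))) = 20192139/544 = 37117.90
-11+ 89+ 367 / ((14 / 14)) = 445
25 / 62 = 0.40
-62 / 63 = -0.98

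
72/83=0.87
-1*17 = -17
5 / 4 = 1.25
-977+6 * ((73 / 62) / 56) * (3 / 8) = -13567919 / 13888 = -976.95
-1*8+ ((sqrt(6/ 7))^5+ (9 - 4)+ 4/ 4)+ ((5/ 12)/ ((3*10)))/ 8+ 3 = 36*sqrt(42)/ 343+ 577/ 576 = 1.68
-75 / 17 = -4.41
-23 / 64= -0.36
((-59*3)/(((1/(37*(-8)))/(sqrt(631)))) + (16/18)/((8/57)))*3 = 19 + 157176*sqrt(631) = 3948235.07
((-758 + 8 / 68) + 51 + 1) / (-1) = 12000 / 17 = 705.88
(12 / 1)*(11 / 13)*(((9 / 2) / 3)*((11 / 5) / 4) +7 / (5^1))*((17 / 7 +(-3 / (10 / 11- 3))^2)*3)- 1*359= -13207717 / 240695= -54.87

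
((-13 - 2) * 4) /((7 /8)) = -480 /7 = -68.57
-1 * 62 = -62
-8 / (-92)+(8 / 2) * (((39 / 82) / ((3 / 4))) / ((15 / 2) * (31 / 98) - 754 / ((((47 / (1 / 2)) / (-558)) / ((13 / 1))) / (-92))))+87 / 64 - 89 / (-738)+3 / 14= 2715223356215333 / 1524367610603712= 1.78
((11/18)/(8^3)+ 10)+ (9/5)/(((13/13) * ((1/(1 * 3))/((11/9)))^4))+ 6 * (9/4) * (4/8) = 15764279/46080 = 342.11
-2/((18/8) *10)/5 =-4/225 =-0.02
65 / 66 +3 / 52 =1789 / 1716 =1.04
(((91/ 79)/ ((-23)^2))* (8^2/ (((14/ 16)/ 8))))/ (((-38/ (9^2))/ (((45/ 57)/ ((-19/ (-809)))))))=-91.30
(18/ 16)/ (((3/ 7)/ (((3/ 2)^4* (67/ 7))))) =16281/ 128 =127.20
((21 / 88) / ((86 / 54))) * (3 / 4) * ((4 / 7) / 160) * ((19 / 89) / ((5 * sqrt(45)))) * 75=0.00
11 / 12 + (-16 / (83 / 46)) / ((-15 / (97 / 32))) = 13489 / 4980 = 2.71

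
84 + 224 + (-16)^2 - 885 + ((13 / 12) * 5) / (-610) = -469957 / 1464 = -321.01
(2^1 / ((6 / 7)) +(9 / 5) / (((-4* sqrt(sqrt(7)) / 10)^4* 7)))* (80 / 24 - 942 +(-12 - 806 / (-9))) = -34344125 / 10584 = -3244.91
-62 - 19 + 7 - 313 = -387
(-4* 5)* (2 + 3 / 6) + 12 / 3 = -46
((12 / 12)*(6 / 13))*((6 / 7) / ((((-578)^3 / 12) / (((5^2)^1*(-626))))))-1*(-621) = 1364039006859 / 2196518779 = 621.00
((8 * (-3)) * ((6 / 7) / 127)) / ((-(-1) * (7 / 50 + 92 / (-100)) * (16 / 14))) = 0.18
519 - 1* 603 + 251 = 167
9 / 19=0.47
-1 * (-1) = 1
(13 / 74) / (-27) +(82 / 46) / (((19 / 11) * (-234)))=-61957 / 5675319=-0.01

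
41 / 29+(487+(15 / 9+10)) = 43507 / 87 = 500.08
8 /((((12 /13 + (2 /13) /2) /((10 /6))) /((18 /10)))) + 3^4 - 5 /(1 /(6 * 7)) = -105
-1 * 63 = -63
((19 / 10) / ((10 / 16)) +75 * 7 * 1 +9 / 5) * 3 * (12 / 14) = 238428 / 175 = 1362.45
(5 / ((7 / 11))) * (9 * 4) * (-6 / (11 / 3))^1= -3240 / 7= -462.86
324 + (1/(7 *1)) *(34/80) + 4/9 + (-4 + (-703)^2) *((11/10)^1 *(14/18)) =423144.34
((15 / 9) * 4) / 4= 5 / 3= 1.67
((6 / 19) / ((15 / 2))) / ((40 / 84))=42 / 475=0.09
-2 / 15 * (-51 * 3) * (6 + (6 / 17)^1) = 648 / 5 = 129.60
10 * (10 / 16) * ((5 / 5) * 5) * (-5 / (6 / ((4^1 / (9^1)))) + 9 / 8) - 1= 19511 / 864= 22.58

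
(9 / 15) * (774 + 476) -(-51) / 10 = 7551 / 10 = 755.10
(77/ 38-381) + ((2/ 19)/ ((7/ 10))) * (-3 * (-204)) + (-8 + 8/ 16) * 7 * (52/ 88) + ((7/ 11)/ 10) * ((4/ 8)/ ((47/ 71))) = -109301891/ 343805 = -317.92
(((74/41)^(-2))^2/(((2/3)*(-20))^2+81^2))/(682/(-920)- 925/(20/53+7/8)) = -1552995859185/82109161162661206876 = -0.00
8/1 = 8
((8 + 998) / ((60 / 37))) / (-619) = -18611 / 18570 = -1.00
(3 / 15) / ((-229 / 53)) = -53 / 1145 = -0.05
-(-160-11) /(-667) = -171 /667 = -0.26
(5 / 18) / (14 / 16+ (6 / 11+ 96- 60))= 220 / 29637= 0.01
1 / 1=1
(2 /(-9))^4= 16 /6561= 0.00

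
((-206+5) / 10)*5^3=-5025 / 2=-2512.50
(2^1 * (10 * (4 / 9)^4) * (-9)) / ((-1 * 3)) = 5120 / 2187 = 2.34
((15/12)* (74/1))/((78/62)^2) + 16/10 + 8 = 1034941/15210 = 68.04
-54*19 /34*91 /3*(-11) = 171171 /17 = 10068.88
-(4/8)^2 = -1/4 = -0.25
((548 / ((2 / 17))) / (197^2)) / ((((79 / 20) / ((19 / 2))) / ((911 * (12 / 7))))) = 9675038640 / 21461377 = 450.81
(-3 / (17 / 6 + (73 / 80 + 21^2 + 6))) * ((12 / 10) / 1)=-864 / 108179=-0.01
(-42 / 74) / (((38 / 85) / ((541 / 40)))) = -193137 / 11248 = -17.17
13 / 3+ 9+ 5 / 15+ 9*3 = 40.67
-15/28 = -0.54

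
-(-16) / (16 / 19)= 19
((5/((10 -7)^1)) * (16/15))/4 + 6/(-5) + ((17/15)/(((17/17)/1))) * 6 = 272/45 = 6.04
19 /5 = 3.80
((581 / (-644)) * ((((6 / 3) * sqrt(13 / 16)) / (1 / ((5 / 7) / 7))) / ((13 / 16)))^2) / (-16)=2075 / 717899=0.00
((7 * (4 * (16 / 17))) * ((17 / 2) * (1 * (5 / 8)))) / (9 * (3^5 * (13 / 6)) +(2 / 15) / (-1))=4200 / 142151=0.03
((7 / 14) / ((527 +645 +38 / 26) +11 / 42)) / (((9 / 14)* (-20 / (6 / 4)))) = -637 / 12817060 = -0.00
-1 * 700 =-700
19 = 19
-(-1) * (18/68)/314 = 9/10676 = 0.00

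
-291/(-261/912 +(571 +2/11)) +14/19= 8238074/36272425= 0.23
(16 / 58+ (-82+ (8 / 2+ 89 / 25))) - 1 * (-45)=-21144 / 725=-29.16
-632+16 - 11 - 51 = -678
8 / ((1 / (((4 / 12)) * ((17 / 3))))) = 136 / 9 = 15.11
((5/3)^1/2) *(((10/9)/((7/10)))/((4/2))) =125/189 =0.66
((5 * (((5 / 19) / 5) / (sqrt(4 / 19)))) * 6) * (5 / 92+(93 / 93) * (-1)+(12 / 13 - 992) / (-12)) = 1464695 * sqrt(19) / 22724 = 280.96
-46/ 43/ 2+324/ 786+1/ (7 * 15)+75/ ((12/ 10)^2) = 40984729/ 788620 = 51.97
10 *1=10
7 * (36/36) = 7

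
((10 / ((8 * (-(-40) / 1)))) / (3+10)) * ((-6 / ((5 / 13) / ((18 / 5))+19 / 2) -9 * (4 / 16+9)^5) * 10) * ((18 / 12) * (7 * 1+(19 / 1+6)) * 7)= -18413959931325 / 3740672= -4922634.20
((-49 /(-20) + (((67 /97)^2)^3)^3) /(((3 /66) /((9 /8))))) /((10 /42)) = 58907250395988292519888187901361046111739 /231180505017216391731309918122502835600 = 254.81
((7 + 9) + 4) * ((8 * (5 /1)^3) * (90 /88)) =225000 /11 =20454.55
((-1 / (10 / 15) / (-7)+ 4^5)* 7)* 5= 71695 / 2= 35847.50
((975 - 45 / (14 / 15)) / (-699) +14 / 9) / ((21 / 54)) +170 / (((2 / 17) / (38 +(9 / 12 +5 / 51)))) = 7690857541 / 137004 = 56136.01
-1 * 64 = -64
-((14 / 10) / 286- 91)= 130123 / 1430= 91.00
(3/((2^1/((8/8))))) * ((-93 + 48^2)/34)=6633/68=97.54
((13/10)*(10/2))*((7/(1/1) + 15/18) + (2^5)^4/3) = 27263587/12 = 2271965.58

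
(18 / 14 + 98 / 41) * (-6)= -6330 / 287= -22.06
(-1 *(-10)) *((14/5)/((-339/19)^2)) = 10108/114921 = 0.09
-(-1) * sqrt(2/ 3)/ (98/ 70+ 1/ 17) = 85 * sqrt(6)/ 372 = 0.56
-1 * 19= -19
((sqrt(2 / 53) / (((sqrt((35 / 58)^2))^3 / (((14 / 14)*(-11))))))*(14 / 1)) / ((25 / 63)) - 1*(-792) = 792 - 38632176*sqrt(106) / 1159375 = 448.93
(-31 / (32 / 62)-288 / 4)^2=17440.50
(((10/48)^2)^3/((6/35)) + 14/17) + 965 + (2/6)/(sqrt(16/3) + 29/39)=676 * sqrt(3)/7271 + 136878881301933965/141729993326592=965.93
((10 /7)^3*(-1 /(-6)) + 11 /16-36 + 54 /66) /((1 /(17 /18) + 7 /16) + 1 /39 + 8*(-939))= 1361152039 /300599252723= 0.00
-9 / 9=-1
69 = 69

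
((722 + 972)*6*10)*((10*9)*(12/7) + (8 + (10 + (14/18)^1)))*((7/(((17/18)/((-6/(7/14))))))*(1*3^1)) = -79789026240/17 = -4693472131.76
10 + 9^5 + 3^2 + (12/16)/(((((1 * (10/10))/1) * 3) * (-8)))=1890175/32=59067.97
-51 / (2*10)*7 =-357 / 20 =-17.85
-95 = -95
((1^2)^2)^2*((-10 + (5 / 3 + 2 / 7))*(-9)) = 507 / 7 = 72.43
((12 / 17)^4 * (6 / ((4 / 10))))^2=96745881600 / 6975757441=13.87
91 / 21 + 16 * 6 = 301 / 3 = 100.33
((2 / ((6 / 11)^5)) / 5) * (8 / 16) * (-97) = -15621947 / 38880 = -401.80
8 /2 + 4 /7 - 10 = -38 /7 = -5.43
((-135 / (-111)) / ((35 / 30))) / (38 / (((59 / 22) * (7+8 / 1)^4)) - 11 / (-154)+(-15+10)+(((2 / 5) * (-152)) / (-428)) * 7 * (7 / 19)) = -172581637500 / 755231005489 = -0.23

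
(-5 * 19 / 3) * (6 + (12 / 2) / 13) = -2660 / 13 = -204.62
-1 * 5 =-5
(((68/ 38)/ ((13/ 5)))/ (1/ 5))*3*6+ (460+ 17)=133119/ 247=538.94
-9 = -9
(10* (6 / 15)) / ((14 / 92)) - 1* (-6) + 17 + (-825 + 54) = -5052 / 7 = -721.71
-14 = -14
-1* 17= -17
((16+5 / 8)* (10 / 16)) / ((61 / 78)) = 13.29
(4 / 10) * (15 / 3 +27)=64 / 5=12.80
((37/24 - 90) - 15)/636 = -2483/15264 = -0.16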